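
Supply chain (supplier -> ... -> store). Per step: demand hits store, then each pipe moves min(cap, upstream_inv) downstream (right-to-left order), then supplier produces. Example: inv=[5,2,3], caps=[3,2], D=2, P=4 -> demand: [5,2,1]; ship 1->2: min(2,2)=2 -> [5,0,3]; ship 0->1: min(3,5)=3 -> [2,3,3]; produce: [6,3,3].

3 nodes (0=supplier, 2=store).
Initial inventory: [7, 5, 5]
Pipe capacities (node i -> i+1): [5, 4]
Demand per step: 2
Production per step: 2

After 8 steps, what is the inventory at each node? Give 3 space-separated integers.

Step 1: demand=2,sold=2 ship[1->2]=4 ship[0->1]=5 prod=2 -> inv=[4 6 7]
Step 2: demand=2,sold=2 ship[1->2]=4 ship[0->1]=4 prod=2 -> inv=[2 6 9]
Step 3: demand=2,sold=2 ship[1->2]=4 ship[0->1]=2 prod=2 -> inv=[2 4 11]
Step 4: demand=2,sold=2 ship[1->2]=4 ship[0->1]=2 prod=2 -> inv=[2 2 13]
Step 5: demand=2,sold=2 ship[1->2]=2 ship[0->1]=2 prod=2 -> inv=[2 2 13]
Step 6: demand=2,sold=2 ship[1->2]=2 ship[0->1]=2 prod=2 -> inv=[2 2 13]
Step 7: demand=2,sold=2 ship[1->2]=2 ship[0->1]=2 prod=2 -> inv=[2 2 13]
Step 8: demand=2,sold=2 ship[1->2]=2 ship[0->1]=2 prod=2 -> inv=[2 2 13]

2 2 13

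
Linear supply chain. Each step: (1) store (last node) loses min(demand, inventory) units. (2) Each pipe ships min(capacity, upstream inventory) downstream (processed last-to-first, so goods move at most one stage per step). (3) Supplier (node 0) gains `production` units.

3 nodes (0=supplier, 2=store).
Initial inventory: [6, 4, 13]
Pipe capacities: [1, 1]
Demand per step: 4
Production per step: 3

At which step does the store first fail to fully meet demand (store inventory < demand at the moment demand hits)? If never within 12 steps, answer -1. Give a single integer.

Step 1: demand=4,sold=4 ship[1->2]=1 ship[0->1]=1 prod=3 -> [8 4 10]
Step 2: demand=4,sold=4 ship[1->2]=1 ship[0->1]=1 prod=3 -> [10 4 7]
Step 3: demand=4,sold=4 ship[1->2]=1 ship[0->1]=1 prod=3 -> [12 4 4]
Step 4: demand=4,sold=4 ship[1->2]=1 ship[0->1]=1 prod=3 -> [14 4 1]
Step 5: demand=4,sold=1 ship[1->2]=1 ship[0->1]=1 prod=3 -> [16 4 1]
Step 6: demand=4,sold=1 ship[1->2]=1 ship[0->1]=1 prod=3 -> [18 4 1]
Step 7: demand=4,sold=1 ship[1->2]=1 ship[0->1]=1 prod=3 -> [20 4 1]
Step 8: demand=4,sold=1 ship[1->2]=1 ship[0->1]=1 prod=3 -> [22 4 1]
Step 9: demand=4,sold=1 ship[1->2]=1 ship[0->1]=1 prod=3 -> [24 4 1]
Step 10: demand=4,sold=1 ship[1->2]=1 ship[0->1]=1 prod=3 -> [26 4 1]
Step 11: demand=4,sold=1 ship[1->2]=1 ship[0->1]=1 prod=3 -> [28 4 1]
Step 12: demand=4,sold=1 ship[1->2]=1 ship[0->1]=1 prod=3 -> [30 4 1]
First stockout at step 5

5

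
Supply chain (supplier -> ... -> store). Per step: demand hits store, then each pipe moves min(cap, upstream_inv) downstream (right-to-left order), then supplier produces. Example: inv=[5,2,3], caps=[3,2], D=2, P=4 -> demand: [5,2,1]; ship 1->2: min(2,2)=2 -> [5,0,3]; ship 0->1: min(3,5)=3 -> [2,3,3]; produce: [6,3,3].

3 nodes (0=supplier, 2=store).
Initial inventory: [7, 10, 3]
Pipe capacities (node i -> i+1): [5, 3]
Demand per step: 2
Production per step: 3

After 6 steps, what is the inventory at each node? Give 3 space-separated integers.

Step 1: demand=2,sold=2 ship[1->2]=3 ship[0->1]=5 prod=3 -> inv=[5 12 4]
Step 2: demand=2,sold=2 ship[1->2]=3 ship[0->1]=5 prod=3 -> inv=[3 14 5]
Step 3: demand=2,sold=2 ship[1->2]=3 ship[0->1]=3 prod=3 -> inv=[3 14 6]
Step 4: demand=2,sold=2 ship[1->2]=3 ship[0->1]=3 prod=3 -> inv=[3 14 7]
Step 5: demand=2,sold=2 ship[1->2]=3 ship[0->1]=3 prod=3 -> inv=[3 14 8]
Step 6: demand=2,sold=2 ship[1->2]=3 ship[0->1]=3 prod=3 -> inv=[3 14 9]

3 14 9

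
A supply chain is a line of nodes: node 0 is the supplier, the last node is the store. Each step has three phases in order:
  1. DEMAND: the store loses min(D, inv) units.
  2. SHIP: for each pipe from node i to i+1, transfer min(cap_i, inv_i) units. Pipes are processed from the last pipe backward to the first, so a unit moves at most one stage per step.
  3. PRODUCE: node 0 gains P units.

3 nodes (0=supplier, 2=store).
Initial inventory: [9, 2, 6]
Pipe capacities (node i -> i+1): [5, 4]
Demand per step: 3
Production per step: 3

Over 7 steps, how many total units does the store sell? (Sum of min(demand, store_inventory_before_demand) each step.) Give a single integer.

Answer: 21

Derivation:
Step 1: sold=3 (running total=3) -> [7 5 5]
Step 2: sold=3 (running total=6) -> [5 6 6]
Step 3: sold=3 (running total=9) -> [3 7 7]
Step 4: sold=3 (running total=12) -> [3 6 8]
Step 5: sold=3 (running total=15) -> [3 5 9]
Step 6: sold=3 (running total=18) -> [3 4 10]
Step 7: sold=3 (running total=21) -> [3 3 11]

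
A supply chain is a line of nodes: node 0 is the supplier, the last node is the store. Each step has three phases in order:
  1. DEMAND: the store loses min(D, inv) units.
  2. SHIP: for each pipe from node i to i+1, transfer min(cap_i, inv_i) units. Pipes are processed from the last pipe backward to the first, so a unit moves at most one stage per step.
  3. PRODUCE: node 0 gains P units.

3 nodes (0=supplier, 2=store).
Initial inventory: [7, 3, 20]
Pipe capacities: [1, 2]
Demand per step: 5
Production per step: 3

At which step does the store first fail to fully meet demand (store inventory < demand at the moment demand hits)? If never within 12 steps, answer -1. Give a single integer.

Step 1: demand=5,sold=5 ship[1->2]=2 ship[0->1]=1 prod=3 -> [9 2 17]
Step 2: demand=5,sold=5 ship[1->2]=2 ship[0->1]=1 prod=3 -> [11 1 14]
Step 3: demand=5,sold=5 ship[1->2]=1 ship[0->1]=1 prod=3 -> [13 1 10]
Step 4: demand=5,sold=5 ship[1->2]=1 ship[0->1]=1 prod=3 -> [15 1 6]
Step 5: demand=5,sold=5 ship[1->2]=1 ship[0->1]=1 prod=3 -> [17 1 2]
Step 6: demand=5,sold=2 ship[1->2]=1 ship[0->1]=1 prod=3 -> [19 1 1]
Step 7: demand=5,sold=1 ship[1->2]=1 ship[0->1]=1 prod=3 -> [21 1 1]
Step 8: demand=5,sold=1 ship[1->2]=1 ship[0->1]=1 prod=3 -> [23 1 1]
Step 9: demand=5,sold=1 ship[1->2]=1 ship[0->1]=1 prod=3 -> [25 1 1]
Step 10: demand=5,sold=1 ship[1->2]=1 ship[0->1]=1 prod=3 -> [27 1 1]
Step 11: demand=5,sold=1 ship[1->2]=1 ship[0->1]=1 prod=3 -> [29 1 1]
Step 12: demand=5,sold=1 ship[1->2]=1 ship[0->1]=1 prod=3 -> [31 1 1]
First stockout at step 6

6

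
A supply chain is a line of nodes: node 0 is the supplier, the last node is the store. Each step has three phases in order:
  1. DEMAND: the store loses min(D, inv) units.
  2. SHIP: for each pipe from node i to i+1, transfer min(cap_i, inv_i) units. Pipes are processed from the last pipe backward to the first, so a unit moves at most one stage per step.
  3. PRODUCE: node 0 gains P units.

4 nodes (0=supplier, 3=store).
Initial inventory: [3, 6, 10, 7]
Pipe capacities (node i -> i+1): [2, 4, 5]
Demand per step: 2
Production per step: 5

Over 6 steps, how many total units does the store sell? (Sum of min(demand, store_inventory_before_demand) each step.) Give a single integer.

Answer: 12

Derivation:
Step 1: sold=2 (running total=2) -> [6 4 9 10]
Step 2: sold=2 (running total=4) -> [9 2 8 13]
Step 3: sold=2 (running total=6) -> [12 2 5 16]
Step 4: sold=2 (running total=8) -> [15 2 2 19]
Step 5: sold=2 (running total=10) -> [18 2 2 19]
Step 6: sold=2 (running total=12) -> [21 2 2 19]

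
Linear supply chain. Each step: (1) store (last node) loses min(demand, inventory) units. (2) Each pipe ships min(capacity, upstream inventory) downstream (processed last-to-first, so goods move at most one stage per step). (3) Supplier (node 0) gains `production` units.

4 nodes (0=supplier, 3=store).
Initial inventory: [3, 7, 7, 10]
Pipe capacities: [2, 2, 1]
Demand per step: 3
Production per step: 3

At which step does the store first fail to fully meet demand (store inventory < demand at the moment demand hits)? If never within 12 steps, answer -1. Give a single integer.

Step 1: demand=3,sold=3 ship[2->3]=1 ship[1->2]=2 ship[0->1]=2 prod=3 -> [4 7 8 8]
Step 2: demand=3,sold=3 ship[2->3]=1 ship[1->2]=2 ship[0->1]=2 prod=3 -> [5 7 9 6]
Step 3: demand=3,sold=3 ship[2->3]=1 ship[1->2]=2 ship[0->1]=2 prod=3 -> [6 7 10 4]
Step 4: demand=3,sold=3 ship[2->3]=1 ship[1->2]=2 ship[0->1]=2 prod=3 -> [7 7 11 2]
Step 5: demand=3,sold=2 ship[2->3]=1 ship[1->2]=2 ship[0->1]=2 prod=3 -> [8 7 12 1]
Step 6: demand=3,sold=1 ship[2->3]=1 ship[1->2]=2 ship[0->1]=2 prod=3 -> [9 7 13 1]
Step 7: demand=3,sold=1 ship[2->3]=1 ship[1->2]=2 ship[0->1]=2 prod=3 -> [10 7 14 1]
Step 8: demand=3,sold=1 ship[2->3]=1 ship[1->2]=2 ship[0->1]=2 prod=3 -> [11 7 15 1]
Step 9: demand=3,sold=1 ship[2->3]=1 ship[1->2]=2 ship[0->1]=2 prod=3 -> [12 7 16 1]
Step 10: demand=3,sold=1 ship[2->3]=1 ship[1->2]=2 ship[0->1]=2 prod=3 -> [13 7 17 1]
Step 11: demand=3,sold=1 ship[2->3]=1 ship[1->2]=2 ship[0->1]=2 prod=3 -> [14 7 18 1]
Step 12: demand=3,sold=1 ship[2->3]=1 ship[1->2]=2 ship[0->1]=2 prod=3 -> [15 7 19 1]
First stockout at step 5

5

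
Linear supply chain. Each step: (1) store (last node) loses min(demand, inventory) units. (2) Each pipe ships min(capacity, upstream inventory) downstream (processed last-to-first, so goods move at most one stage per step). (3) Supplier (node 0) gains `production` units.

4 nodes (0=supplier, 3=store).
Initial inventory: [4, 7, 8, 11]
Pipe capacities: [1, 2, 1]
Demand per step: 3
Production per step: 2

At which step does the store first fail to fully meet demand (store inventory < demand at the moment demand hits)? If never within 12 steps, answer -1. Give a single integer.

Step 1: demand=3,sold=3 ship[2->3]=1 ship[1->2]=2 ship[0->1]=1 prod=2 -> [5 6 9 9]
Step 2: demand=3,sold=3 ship[2->3]=1 ship[1->2]=2 ship[0->1]=1 prod=2 -> [6 5 10 7]
Step 3: demand=3,sold=3 ship[2->3]=1 ship[1->2]=2 ship[0->1]=1 prod=2 -> [7 4 11 5]
Step 4: demand=3,sold=3 ship[2->3]=1 ship[1->2]=2 ship[0->1]=1 prod=2 -> [8 3 12 3]
Step 5: demand=3,sold=3 ship[2->3]=1 ship[1->2]=2 ship[0->1]=1 prod=2 -> [9 2 13 1]
Step 6: demand=3,sold=1 ship[2->3]=1 ship[1->2]=2 ship[0->1]=1 prod=2 -> [10 1 14 1]
Step 7: demand=3,sold=1 ship[2->3]=1 ship[1->2]=1 ship[0->1]=1 prod=2 -> [11 1 14 1]
Step 8: demand=3,sold=1 ship[2->3]=1 ship[1->2]=1 ship[0->1]=1 prod=2 -> [12 1 14 1]
Step 9: demand=3,sold=1 ship[2->3]=1 ship[1->2]=1 ship[0->1]=1 prod=2 -> [13 1 14 1]
Step 10: demand=3,sold=1 ship[2->3]=1 ship[1->2]=1 ship[0->1]=1 prod=2 -> [14 1 14 1]
Step 11: demand=3,sold=1 ship[2->3]=1 ship[1->2]=1 ship[0->1]=1 prod=2 -> [15 1 14 1]
Step 12: demand=3,sold=1 ship[2->3]=1 ship[1->2]=1 ship[0->1]=1 prod=2 -> [16 1 14 1]
First stockout at step 6

6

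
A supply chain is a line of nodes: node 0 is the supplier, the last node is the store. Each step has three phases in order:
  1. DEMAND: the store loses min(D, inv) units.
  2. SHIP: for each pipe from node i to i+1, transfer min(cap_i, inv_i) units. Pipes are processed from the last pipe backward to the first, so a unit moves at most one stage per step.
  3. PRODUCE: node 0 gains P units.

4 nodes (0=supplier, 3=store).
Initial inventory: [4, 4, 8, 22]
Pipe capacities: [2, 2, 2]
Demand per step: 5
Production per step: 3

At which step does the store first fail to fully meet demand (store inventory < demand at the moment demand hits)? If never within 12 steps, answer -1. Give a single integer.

Step 1: demand=5,sold=5 ship[2->3]=2 ship[1->2]=2 ship[0->1]=2 prod=3 -> [5 4 8 19]
Step 2: demand=5,sold=5 ship[2->3]=2 ship[1->2]=2 ship[0->1]=2 prod=3 -> [6 4 8 16]
Step 3: demand=5,sold=5 ship[2->3]=2 ship[1->2]=2 ship[0->1]=2 prod=3 -> [7 4 8 13]
Step 4: demand=5,sold=5 ship[2->3]=2 ship[1->2]=2 ship[0->1]=2 prod=3 -> [8 4 8 10]
Step 5: demand=5,sold=5 ship[2->3]=2 ship[1->2]=2 ship[0->1]=2 prod=3 -> [9 4 8 7]
Step 6: demand=5,sold=5 ship[2->3]=2 ship[1->2]=2 ship[0->1]=2 prod=3 -> [10 4 8 4]
Step 7: demand=5,sold=4 ship[2->3]=2 ship[1->2]=2 ship[0->1]=2 prod=3 -> [11 4 8 2]
Step 8: demand=5,sold=2 ship[2->3]=2 ship[1->2]=2 ship[0->1]=2 prod=3 -> [12 4 8 2]
Step 9: demand=5,sold=2 ship[2->3]=2 ship[1->2]=2 ship[0->1]=2 prod=3 -> [13 4 8 2]
Step 10: demand=5,sold=2 ship[2->3]=2 ship[1->2]=2 ship[0->1]=2 prod=3 -> [14 4 8 2]
Step 11: demand=5,sold=2 ship[2->3]=2 ship[1->2]=2 ship[0->1]=2 prod=3 -> [15 4 8 2]
Step 12: demand=5,sold=2 ship[2->3]=2 ship[1->2]=2 ship[0->1]=2 prod=3 -> [16 4 8 2]
First stockout at step 7

7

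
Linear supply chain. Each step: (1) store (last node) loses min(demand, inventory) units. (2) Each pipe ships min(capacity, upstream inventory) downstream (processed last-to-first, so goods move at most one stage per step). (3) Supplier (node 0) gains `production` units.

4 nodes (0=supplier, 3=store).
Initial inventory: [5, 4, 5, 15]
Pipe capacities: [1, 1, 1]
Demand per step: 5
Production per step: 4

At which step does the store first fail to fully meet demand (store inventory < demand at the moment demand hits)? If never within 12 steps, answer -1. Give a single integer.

Step 1: demand=5,sold=5 ship[2->3]=1 ship[1->2]=1 ship[0->1]=1 prod=4 -> [8 4 5 11]
Step 2: demand=5,sold=5 ship[2->3]=1 ship[1->2]=1 ship[0->1]=1 prod=4 -> [11 4 5 7]
Step 3: demand=5,sold=5 ship[2->3]=1 ship[1->2]=1 ship[0->1]=1 prod=4 -> [14 4 5 3]
Step 4: demand=5,sold=3 ship[2->3]=1 ship[1->2]=1 ship[0->1]=1 prod=4 -> [17 4 5 1]
Step 5: demand=5,sold=1 ship[2->3]=1 ship[1->2]=1 ship[0->1]=1 prod=4 -> [20 4 5 1]
Step 6: demand=5,sold=1 ship[2->3]=1 ship[1->2]=1 ship[0->1]=1 prod=4 -> [23 4 5 1]
Step 7: demand=5,sold=1 ship[2->3]=1 ship[1->2]=1 ship[0->1]=1 prod=4 -> [26 4 5 1]
Step 8: demand=5,sold=1 ship[2->3]=1 ship[1->2]=1 ship[0->1]=1 prod=4 -> [29 4 5 1]
Step 9: demand=5,sold=1 ship[2->3]=1 ship[1->2]=1 ship[0->1]=1 prod=4 -> [32 4 5 1]
Step 10: demand=5,sold=1 ship[2->3]=1 ship[1->2]=1 ship[0->1]=1 prod=4 -> [35 4 5 1]
Step 11: demand=5,sold=1 ship[2->3]=1 ship[1->2]=1 ship[0->1]=1 prod=4 -> [38 4 5 1]
Step 12: demand=5,sold=1 ship[2->3]=1 ship[1->2]=1 ship[0->1]=1 prod=4 -> [41 4 5 1]
First stockout at step 4

4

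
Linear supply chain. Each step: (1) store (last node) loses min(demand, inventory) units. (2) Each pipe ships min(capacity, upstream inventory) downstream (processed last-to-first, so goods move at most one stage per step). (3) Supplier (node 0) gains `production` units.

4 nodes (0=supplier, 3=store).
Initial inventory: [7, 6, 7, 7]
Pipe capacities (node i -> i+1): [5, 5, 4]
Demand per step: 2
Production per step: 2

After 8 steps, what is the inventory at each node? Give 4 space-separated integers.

Step 1: demand=2,sold=2 ship[2->3]=4 ship[1->2]=5 ship[0->1]=5 prod=2 -> inv=[4 6 8 9]
Step 2: demand=2,sold=2 ship[2->3]=4 ship[1->2]=5 ship[0->1]=4 prod=2 -> inv=[2 5 9 11]
Step 3: demand=2,sold=2 ship[2->3]=4 ship[1->2]=5 ship[0->1]=2 prod=2 -> inv=[2 2 10 13]
Step 4: demand=2,sold=2 ship[2->3]=4 ship[1->2]=2 ship[0->1]=2 prod=2 -> inv=[2 2 8 15]
Step 5: demand=2,sold=2 ship[2->3]=4 ship[1->2]=2 ship[0->1]=2 prod=2 -> inv=[2 2 6 17]
Step 6: demand=2,sold=2 ship[2->3]=4 ship[1->2]=2 ship[0->1]=2 prod=2 -> inv=[2 2 4 19]
Step 7: demand=2,sold=2 ship[2->3]=4 ship[1->2]=2 ship[0->1]=2 prod=2 -> inv=[2 2 2 21]
Step 8: demand=2,sold=2 ship[2->3]=2 ship[1->2]=2 ship[0->1]=2 prod=2 -> inv=[2 2 2 21]

2 2 2 21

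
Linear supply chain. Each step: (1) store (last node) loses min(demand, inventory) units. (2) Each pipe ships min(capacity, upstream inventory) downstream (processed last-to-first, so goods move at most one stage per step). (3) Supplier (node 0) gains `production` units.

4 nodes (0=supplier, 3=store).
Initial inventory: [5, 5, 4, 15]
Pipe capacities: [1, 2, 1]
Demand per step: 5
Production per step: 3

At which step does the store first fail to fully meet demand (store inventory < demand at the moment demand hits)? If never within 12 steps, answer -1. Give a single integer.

Step 1: demand=5,sold=5 ship[2->3]=1 ship[1->2]=2 ship[0->1]=1 prod=3 -> [7 4 5 11]
Step 2: demand=5,sold=5 ship[2->3]=1 ship[1->2]=2 ship[0->1]=1 prod=3 -> [9 3 6 7]
Step 3: demand=5,sold=5 ship[2->3]=1 ship[1->2]=2 ship[0->1]=1 prod=3 -> [11 2 7 3]
Step 4: demand=5,sold=3 ship[2->3]=1 ship[1->2]=2 ship[0->1]=1 prod=3 -> [13 1 8 1]
Step 5: demand=5,sold=1 ship[2->3]=1 ship[1->2]=1 ship[0->1]=1 prod=3 -> [15 1 8 1]
Step 6: demand=5,sold=1 ship[2->3]=1 ship[1->2]=1 ship[0->1]=1 prod=3 -> [17 1 8 1]
Step 7: demand=5,sold=1 ship[2->3]=1 ship[1->2]=1 ship[0->1]=1 prod=3 -> [19 1 8 1]
Step 8: demand=5,sold=1 ship[2->3]=1 ship[1->2]=1 ship[0->1]=1 prod=3 -> [21 1 8 1]
Step 9: demand=5,sold=1 ship[2->3]=1 ship[1->2]=1 ship[0->1]=1 prod=3 -> [23 1 8 1]
Step 10: demand=5,sold=1 ship[2->3]=1 ship[1->2]=1 ship[0->1]=1 prod=3 -> [25 1 8 1]
Step 11: demand=5,sold=1 ship[2->3]=1 ship[1->2]=1 ship[0->1]=1 prod=3 -> [27 1 8 1]
Step 12: demand=5,sold=1 ship[2->3]=1 ship[1->2]=1 ship[0->1]=1 prod=3 -> [29 1 8 1]
First stockout at step 4

4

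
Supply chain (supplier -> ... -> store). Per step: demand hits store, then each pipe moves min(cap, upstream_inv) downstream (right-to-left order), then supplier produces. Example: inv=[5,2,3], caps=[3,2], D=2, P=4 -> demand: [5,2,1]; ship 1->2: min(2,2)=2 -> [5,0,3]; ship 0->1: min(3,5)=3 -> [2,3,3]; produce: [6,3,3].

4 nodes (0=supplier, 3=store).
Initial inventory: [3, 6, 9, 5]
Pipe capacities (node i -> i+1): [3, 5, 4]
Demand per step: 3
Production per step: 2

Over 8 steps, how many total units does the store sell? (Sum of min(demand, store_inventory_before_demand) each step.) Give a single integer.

Answer: 24

Derivation:
Step 1: sold=3 (running total=3) -> [2 4 10 6]
Step 2: sold=3 (running total=6) -> [2 2 10 7]
Step 3: sold=3 (running total=9) -> [2 2 8 8]
Step 4: sold=3 (running total=12) -> [2 2 6 9]
Step 5: sold=3 (running total=15) -> [2 2 4 10]
Step 6: sold=3 (running total=18) -> [2 2 2 11]
Step 7: sold=3 (running total=21) -> [2 2 2 10]
Step 8: sold=3 (running total=24) -> [2 2 2 9]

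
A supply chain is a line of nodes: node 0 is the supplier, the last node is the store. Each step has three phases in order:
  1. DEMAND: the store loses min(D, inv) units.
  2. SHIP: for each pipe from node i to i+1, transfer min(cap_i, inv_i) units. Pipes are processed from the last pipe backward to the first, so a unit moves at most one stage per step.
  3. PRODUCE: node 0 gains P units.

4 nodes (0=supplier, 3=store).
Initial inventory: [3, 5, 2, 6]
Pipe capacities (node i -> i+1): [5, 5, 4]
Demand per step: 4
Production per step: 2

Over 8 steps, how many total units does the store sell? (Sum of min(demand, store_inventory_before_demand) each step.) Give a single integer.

Step 1: sold=4 (running total=4) -> [2 3 5 4]
Step 2: sold=4 (running total=8) -> [2 2 4 4]
Step 3: sold=4 (running total=12) -> [2 2 2 4]
Step 4: sold=4 (running total=16) -> [2 2 2 2]
Step 5: sold=2 (running total=18) -> [2 2 2 2]
Step 6: sold=2 (running total=20) -> [2 2 2 2]
Step 7: sold=2 (running total=22) -> [2 2 2 2]
Step 8: sold=2 (running total=24) -> [2 2 2 2]

Answer: 24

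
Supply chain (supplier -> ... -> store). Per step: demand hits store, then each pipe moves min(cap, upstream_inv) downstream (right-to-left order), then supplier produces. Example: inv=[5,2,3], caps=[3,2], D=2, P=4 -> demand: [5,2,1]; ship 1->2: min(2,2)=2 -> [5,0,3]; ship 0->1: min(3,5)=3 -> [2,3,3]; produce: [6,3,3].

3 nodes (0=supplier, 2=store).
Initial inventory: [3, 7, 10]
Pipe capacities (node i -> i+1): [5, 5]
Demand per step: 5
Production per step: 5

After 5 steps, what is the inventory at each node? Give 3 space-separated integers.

Step 1: demand=5,sold=5 ship[1->2]=5 ship[0->1]=3 prod=5 -> inv=[5 5 10]
Step 2: demand=5,sold=5 ship[1->2]=5 ship[0->1]=5 prod=5 -> inv=[5 5 10]
Step 3: demand=5,sold=5 ship[1->2]=5 ship[0->1]=5 prod=5 -> inv=[5 5 10]
Step 4: demand=5,sold=5 ship[1->2]=5 ship[0->1]=5 prod=5 -> inv=[5 5 10]
Step 5: demand=5,sold=5 ship[1->2]=5 ship[0->1]=5 prod=5 -> inv=[5 5 10]

5 5 10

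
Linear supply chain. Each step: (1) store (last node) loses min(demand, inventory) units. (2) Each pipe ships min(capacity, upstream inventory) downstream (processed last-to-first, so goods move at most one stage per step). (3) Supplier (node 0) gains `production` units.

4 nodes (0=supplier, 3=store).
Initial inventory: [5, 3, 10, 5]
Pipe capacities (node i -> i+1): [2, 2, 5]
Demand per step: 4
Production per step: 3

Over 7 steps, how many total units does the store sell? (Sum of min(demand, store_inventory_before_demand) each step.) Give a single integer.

Answer: 25

Derivation:
Step 1: sold=4 (running total=4) -> [6 3 7 6]
Step 2: sold=4 (running total=8) -> [7 3 4 7]
Step 3: sold=4 (running total=12) -> [8 3 2 7]
Step 4: sold=4 (running total=16) -> [9 3 2 5]
Step 5: sold=4 (running total=20) -> [10 3 2 3]
Step 6: sold=3 (running total=23) -> [11 3 2 2]
Step 7: sold=2 (running total=25) -> [12 3 2 2]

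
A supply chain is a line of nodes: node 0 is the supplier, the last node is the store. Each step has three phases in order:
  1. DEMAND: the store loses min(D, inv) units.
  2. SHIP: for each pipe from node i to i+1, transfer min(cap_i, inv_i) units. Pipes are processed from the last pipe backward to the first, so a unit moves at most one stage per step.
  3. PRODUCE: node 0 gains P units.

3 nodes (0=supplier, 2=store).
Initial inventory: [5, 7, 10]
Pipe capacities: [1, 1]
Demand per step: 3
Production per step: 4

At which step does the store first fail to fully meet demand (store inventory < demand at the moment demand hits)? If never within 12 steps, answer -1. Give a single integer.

Step 1: demand=3,sold=3 ship[1->2]=1 ship[0->1]=1 prod=4 -> [8 7 8]
Step 2: demand=3,sold=3 ship[1->2]=1 ship[0->1]=1 prod=4 -> [11 7 6]
Step 3: demand=3,sold=3 ship[1->2]=1 ship[0->1]=1 prod=4 -> [14 7 4]
Step 4: demand=3,sold=3 ship[1->2]=1 ship[0->1]=1 prod=4 -> [17 7 2]
Step 5: demand=3,sold=2 ship[1->2]=1 ship[0->1]=1 prod=4 -> [20 7 1]
Step 6: demand=3,sold=1 ship[1->2]=1 ship[0->1]=1 prod=4 -> [23 7 1]
Step 7: demand=3,sold=1 ship[1->2]=1 ship[0->1]=1 prod=4 -> [26 7 1]
Step 8: demand=3,sold=1 ship[1->2]=1 ship[0->1]=1 prod=4 -> [29 7 1]
Step 9: demand=3,sold=1 ship[1->2]=1 ship[0->1]=1 prod=4 -> [32 7 1]
Step 10: demand=3,sold=1 ship[1->2]=1 ship[0->1]=1 prod=4 -> [35 7 1]
Step 11: demand=3,sold=1 ship[1->2]=1 ship[0->1]=1 prod=4 -> [38 7 1]
Step 12: demand=3,sold=1 ship[1->2]=1 ship[0->1]=1 prod=4 -> [41 7 1]
First stockout at step 5

5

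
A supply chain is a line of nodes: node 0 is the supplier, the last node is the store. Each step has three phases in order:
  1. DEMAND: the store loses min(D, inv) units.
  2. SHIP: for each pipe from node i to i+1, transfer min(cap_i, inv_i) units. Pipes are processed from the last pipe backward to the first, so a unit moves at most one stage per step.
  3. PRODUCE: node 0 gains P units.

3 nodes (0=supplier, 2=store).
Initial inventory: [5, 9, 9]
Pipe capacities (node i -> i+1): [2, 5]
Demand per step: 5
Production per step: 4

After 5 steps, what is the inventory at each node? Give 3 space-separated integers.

Step 1: demand=5,sold=5 ship[1->2]=5 ship[0->1]=2 prod=4 -> inv=[7 6 9]
Step 2: demand=5,sold=5 ship[1->2]=5 ship[0->1]=2 prod=4 -> inv=[9 3 9]
Step 3: demand=5,sold=5 ship[1->2]=3 ship[0->1]=2 prod=4 -> inv=[11 2 7]
Step 4: demand=5,sold=5 ship[1->2]=2 ship[0->1]=2 prod=4 -> inv=[13 2 4]
Step 5: demand=5,sold=4 ship[1->2]=2 ship[0->1]=2 prod=4 -> inv=[15 2 2]

15 2 2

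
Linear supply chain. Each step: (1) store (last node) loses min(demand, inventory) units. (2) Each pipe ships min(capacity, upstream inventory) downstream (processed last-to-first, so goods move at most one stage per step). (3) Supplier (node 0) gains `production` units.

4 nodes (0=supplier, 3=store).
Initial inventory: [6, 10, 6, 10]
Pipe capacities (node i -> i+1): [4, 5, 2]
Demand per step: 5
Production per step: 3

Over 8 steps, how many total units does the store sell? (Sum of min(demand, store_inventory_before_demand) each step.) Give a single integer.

Step 1: sold=5 (running total=5) -> [5 9 9 7]
Step 2: sold=5 (running total=10) -> [4 8 12 4]
Step 3: sold=4 (running total=14) -> [3 7 15 2]
Step 4: sold=2 (running total=16) -> [3 5 18 2]
Step 5: sold=2 (running total=18) -> [3 3 21 2]
Step 6: sold=2 (running total=20) -> [3 3 22 2]
Step 7: sold=2 (running total=22) -> [3 3 23 2]
Step 8: sold=2 (running total=24) -> [3 3 24 2]

Answer: 24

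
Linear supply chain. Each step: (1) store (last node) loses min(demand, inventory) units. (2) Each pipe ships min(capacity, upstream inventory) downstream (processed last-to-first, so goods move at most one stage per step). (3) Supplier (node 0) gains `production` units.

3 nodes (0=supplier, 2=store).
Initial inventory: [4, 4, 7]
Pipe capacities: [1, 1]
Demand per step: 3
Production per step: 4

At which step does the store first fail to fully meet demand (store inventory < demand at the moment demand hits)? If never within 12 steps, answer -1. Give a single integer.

Step 1: demand=3,sold=3 ship[1->2]=1 ship[0->1]=1 prod=4 -> [7 4 5]
Step 2: demand=3,sold=3 ship[1->2]=1 ship[0->1]=1 prod=4 -> [10 4 3]
Step 3: demand=3,sold=3 ship[1->2]=1 ship[0->1]=1 prod=4 -> [13 4 1]
Step 4: demand=3,sold=1 ship[1->2]=1 ship[0->1]=1 prod=4 -> [16 4 1]
Step 5: demand=3,sold=1 ship[1->2]=1 ship[0->1]=1 prod=4 -> [19 4 1]
Step 6: demand=3,sold=1 ship[1->2]=1 ship[0->1]=1 prod=4 -> [22 4 1]
Step 7: demand=3,sold=1 ship[1->2]=1 ship[0->1]=1 prod=4 -> [25 4 1]
Step 8: demand=3,sold=1 ship[1->2]=1 ship[0->1]=1 prod=4 -> [28 4 1]
Step 9: demand=3,sold=1 ship[1->2]=1 ship[0->1]=1 prod=4 -> [31 4 1]
Step 10: demand=3,sold=1 ship[1->2]=1 ship[0->1]=1 prod=4 -> [34 4 1]
Step 11: demand=3,sold=1 ship[1->2]=1 ship[0->1]=1 prod=4 -> [37 4 1]
Step 12: demand=3,sold=1 ship[1->2]=1 ship[0->1]=1 prod=4 -> [40 4 1]
First stockout at step 4

4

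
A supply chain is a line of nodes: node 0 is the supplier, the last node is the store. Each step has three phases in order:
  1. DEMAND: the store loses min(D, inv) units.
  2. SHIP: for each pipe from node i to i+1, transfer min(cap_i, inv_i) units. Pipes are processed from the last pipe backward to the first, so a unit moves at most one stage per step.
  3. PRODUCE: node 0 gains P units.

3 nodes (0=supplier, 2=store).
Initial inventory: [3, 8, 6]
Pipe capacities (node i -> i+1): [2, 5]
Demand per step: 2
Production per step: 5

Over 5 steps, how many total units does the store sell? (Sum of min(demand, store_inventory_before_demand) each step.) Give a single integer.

Answer: 10

Derivation:
Step 1: sold=2 (running total=2) -> [6 5 9]
Step 2: sold=2 (running total=4) -> [9 2 12]
Step 3: sold=2 (running total=6) -> [12 2 12]
Step 4: sold=2 (running total=8) -> [15 2 12]
Step 5: sold=2 (running total=10) -> [18 2 12]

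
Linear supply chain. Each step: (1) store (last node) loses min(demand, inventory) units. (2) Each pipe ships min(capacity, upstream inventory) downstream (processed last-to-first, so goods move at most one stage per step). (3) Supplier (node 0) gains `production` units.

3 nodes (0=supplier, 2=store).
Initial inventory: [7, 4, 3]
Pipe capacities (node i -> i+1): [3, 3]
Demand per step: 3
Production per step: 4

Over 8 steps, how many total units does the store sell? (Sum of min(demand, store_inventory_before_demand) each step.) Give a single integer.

Answer: 24

Derivation:
Step 1: sold=3 (running total=3) -> [8 4 3]
Step 2: sold=3 (running total=6) -> [9 4 3]
Step 3: sold=3 (running total=9) -> [10 4 3]
Step 4: sold=3 (running total=12) -> [11 4 3]
Step 5: sold=3 (running total=15) -> [12 4 3]
Step 6: sold=3 (running total=18) -> [13 4 3]
Step 7: sold=3 (running total=21) -> [14 4 3]
Step 8: sold=3 (running total=24) -> [15 4 3]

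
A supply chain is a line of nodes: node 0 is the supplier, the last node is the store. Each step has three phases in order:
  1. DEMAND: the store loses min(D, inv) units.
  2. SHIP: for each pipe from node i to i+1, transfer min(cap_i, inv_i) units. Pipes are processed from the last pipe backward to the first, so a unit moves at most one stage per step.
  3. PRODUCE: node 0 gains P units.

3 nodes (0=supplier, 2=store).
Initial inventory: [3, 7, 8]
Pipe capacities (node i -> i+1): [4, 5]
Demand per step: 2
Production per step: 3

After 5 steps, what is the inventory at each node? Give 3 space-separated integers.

Step 1: demand=2,sold=2 ship[1->2]=5 ship[0->1]=3 prod=3 -> inv=[3 5 11]
Step 2: demand=2,sold=2 ship[1->2]=5 ship[0->1]=3 prod=3 -> inv=[3 3 14]
Step 3: demand=2,sold=2 ship[1->2]=3 ship[0->1]=3 prod=3 -> inv=[3 3 15]
Step 4: demand=2,sold=2 ship[1->2]=3 ship[0->1]=3 prod=3 -> inv=[3 3 16]
Step 5: demand=2,sold=2 ship[1->2]=3 ship[0->1]=3 prod=3 -> inv=[3 3 17]

3 3 17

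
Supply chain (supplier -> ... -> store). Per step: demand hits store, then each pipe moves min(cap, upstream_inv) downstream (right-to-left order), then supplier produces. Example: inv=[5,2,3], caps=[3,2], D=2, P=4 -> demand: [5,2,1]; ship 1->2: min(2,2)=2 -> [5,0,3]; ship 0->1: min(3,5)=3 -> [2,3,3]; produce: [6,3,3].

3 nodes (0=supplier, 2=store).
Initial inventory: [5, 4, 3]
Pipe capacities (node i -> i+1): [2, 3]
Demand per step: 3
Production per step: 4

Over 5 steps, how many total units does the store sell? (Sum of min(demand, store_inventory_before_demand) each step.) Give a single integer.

Answer: 13

Derivation:
Step 1: sold=3 (running total=3) -> [7 3 3]
Step 2: sold=3 (running total=6) -> [9 2 3]
Step 3: sold=3 (running total=9) -> [11 2 2]
Step 4: sold=2 (running total=11) -> [13 2 2]
Step 5: sold=2 (running total=13) -> [15 2 2]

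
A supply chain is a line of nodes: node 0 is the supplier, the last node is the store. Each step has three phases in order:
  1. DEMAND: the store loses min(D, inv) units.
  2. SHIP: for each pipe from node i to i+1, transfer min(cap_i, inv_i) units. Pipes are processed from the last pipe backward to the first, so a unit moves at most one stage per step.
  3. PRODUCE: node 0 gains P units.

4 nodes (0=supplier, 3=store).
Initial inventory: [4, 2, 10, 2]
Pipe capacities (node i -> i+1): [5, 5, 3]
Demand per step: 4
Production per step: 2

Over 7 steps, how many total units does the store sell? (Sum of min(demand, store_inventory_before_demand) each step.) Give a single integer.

Step 1: sold=2 (running total=2) -> [2 4 9 3]
Step 2: sold=3 (running total=5) -> [2 2 10 3]
Step 3: sold=3 (running total=8) -> [2 2 9 3]
Step 4: sold=3 (running total=11) -> [2 2 8 3]
Step 5: sold=3 (running total=14) -> [2 2 7 3]
Step 6: sold=3 (running total=17) -> [2 2 6 3]
Step 7: sold=3 (running total=20) -> [2 2 5 3]

Answer: 20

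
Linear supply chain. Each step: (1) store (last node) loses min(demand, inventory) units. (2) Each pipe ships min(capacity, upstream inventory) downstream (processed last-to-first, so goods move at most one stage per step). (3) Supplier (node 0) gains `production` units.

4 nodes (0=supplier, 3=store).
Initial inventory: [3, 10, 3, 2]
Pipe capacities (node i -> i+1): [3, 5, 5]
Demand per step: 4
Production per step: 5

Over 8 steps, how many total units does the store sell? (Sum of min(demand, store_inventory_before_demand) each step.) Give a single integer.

Step 1: sold=2 (running total=2) -> [5 8 5 3]
Step 2: sold=3 (running total=5) -> [7 6 5 5]
Step 3: sold=4 (running total=9) -> [9 4 5 6]
Step 4: sold=4 (running total=13) -> [11 3 4 7]
Step 5: sold=4 (running total=17) -> [13 3 3 7]
Step 6: sold=4 (running total=21) -> [15 3 3 6]
Step 7: sold=4 (running total=25) -> [17 3 3 5]
Step 8: sold=4 (running total=29) -> [19 3 3 4]

Answer: 29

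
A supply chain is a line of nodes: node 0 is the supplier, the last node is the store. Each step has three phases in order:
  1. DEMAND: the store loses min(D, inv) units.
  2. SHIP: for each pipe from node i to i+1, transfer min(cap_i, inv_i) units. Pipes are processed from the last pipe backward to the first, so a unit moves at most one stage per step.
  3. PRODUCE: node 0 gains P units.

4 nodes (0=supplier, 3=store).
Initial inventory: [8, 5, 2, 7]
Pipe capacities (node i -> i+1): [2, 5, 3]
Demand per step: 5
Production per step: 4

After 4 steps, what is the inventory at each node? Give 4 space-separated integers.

Step 1: demand=5,sold=5 ship[2->3]=2 ship[1->2]=5 ship[0->1]=2 prod=4 -> inv=[10 2 5 4]
Step 2: demand=5,sold=4 ship[2->3]=3 ship[1->2]=2 ship[0->1]=2 prod=4 -> inv=[12 2 4 3]
Step 3: demand=5,sold=3 ship[2->3]=3 ship[1->2]=2 ship[0->1]=2 prod=4 -> inv=[14 2 3 3]
Step 4: demand=5,sold=3 ship[2->3]=3 ship[1->2]=2 ship[0->1]=2 prod=4 -> inv=[16 2 2 3]

16 2 2 3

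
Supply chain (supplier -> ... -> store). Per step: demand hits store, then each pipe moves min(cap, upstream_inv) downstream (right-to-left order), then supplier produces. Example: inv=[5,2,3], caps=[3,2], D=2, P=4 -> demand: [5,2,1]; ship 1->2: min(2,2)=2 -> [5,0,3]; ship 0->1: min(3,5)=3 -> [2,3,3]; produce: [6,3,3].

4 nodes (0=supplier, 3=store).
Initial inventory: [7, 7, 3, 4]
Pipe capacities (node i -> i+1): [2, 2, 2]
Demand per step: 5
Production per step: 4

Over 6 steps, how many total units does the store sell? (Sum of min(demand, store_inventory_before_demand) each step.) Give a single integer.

Answer: 14

Derivation:
Step 1: sold=4 (running total=4) -> [9 7 3 2]
Step 2: sold=2 (running total=6) -> [11 7 3 2]
Step 3: sold=2 (running total=8) -> [13 7 3 2]
Step 4: sold=2 (running total=10) -> [15 7 3 2]
Step 5: sold=2 (running total=12) -> [17 7 3 2]
Step 6: sold=2 (running total=14) -> [19 7 3 2]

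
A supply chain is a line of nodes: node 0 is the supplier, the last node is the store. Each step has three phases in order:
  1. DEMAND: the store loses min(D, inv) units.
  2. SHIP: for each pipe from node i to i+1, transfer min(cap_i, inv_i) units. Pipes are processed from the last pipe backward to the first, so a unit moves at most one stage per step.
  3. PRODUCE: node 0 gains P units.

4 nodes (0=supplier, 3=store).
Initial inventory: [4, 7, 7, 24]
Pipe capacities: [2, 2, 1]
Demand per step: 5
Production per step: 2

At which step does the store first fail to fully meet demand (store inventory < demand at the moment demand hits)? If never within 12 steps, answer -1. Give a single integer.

Step 1: demand=5,sold=5 ship[2->3]=1 ship[1->2]=2 ship[0->1]=2 prod=2 -> [4 7 8 20]
Step 2: demand=5,sold=5 ship[2->3]=1 ship[1->2]=2 ship[0->1]=2 prod=2 -> [4 7 9 16]
Step 3: demand=5,sold=5 ship[2->3]=1 ship[1->2]=2 ship[0->1]=2 prod=2 -> [4 7 10 12]
Step 4: demand=5,sold=5 ship[2->3]=1 ship[1->2]=2 ship[0->1]=2 prod=2 -> [4 7 11 8]
Step 5: demand=5,sold=5 ship[2->3]=1 ship[1->2]=2 ship[0->1]=2 prod=2 -> [4 7 12 4]
Step 6: demand=5,sold=4 ship[2->3]=1 ship[1->2]=2 ship[0->1]=2 prod=2 -> [4 7 13 1]
Step 7: demand=5,sold=1 ship[2->3]=1 ship[1->2]=2 ship[0->1]=2 prod=2 -> [4 7 14 1]
Step 8: demand=5,sold=1 ship[2->3]=1 ship[1->2]=2 ship[0->1]=2 prod=2 -> [4 7 15 1]
Step 9: demand=5,sold=1 ship[2->3]=1 ship[1->2]=2 ship[0->1]=2 prod=2 -> [4 7 16 1]
Step 10: demand=5,sold=1 ship[2->3]=1 ship[1->2]=2 ship[0->1]=2 prod=2 -> [4 7 17 1]
Step 11: demand=5,sold=1 ship[2->3]=1 ship[1->2]=2 ship[0->1]=2 prod=2 -> [4 7 18 1]
Step 12: demand=5,sold=1 ship[2->3]=1 ship[1->2]=2 ship[0->1]=2 prod=2 -> [4 7 19 1]
First stockout at step 6

6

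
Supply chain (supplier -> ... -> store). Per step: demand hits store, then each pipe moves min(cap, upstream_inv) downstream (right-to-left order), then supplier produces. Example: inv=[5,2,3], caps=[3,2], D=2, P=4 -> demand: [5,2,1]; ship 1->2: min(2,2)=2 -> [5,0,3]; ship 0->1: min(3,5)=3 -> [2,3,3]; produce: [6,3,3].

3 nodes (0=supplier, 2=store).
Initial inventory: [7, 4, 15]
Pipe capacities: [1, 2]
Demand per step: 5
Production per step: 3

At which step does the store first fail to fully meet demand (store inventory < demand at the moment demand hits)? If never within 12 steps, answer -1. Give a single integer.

Step 1: demand=5,sold=5 ship[1->2]=2 ship[0->1]=1 prod=3 -> [9 3 12]
Step 2: demand=5,sold=5 ship[1->2]=2 ship[0->1]=1 prod=3 -> [11 2 9]
Step 3: demand=5,sold=5 ship[1->2]=2 ship[0->1]=1 prod=3 -> [13 1 6]
Step 4: demand=5,sold=5 ship[1->2]=1 ship[0->1]=1 prod=3 -> [15 1 2]
Step 5: demand=5,sold=2 ship[1->2]=1 ship[0->1]=1 prod=3 -> [17 1 1]
Step 6: demand=5,sold=1 ship[1->2]=1 ship[0->1]=1 prod=3 -> [19 1 1]
Step 7: demand=5,sold=1 ship[1->2]=1 ship[0->1]=1 prod=3 -> [21 1 1]
Step 8: demand=5,sold=1 ship[1->2]=1 ship[0->1]=1 prod=3 -> [23 1 1]
Step 9: demand=5,sold=1 ship[1->2]=1 ship[0->1]=1 prod=3 -> [25 1 1]
Step 10: demand=5,sold=1 ship[1->2]=1 ship[0->1]=1 prod=3 -> [27 1 1]
Step 11: demand=5,sold=1 ship[1->2]=1 ship[0->1]=1 prod=3 -> [29 1 1]
Step 12: demand=5,sold=1 ship[1->2]=1 ship[0->1]=1 prod=3 -> [31 1 1]
First stockout at step 5

5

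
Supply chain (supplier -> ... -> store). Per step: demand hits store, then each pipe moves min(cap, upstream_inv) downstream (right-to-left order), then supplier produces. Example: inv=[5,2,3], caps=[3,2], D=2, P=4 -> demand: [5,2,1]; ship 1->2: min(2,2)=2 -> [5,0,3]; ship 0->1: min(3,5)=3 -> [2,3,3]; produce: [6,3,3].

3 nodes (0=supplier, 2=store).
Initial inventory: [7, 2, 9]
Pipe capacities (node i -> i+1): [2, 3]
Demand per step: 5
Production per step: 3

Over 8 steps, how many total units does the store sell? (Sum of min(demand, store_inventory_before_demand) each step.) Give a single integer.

Answer: 23

Derivation:
Step 1: sold=5 (running total=5) -> [8 2 6]
Step 2: sold=5 (running total=10) -> [9 2 3]
Step 3: sold=3 (running total=13) -> [10 2 2]
Step 4: sold=2 (running total=15) -> [11 2 2]
Step 5: sold=2 (running total=17) -> [12 2 2]
Step 6: sold=2 (running total=19) -> [13 2 2]
Step 7: sold=2 (running total=21) -> [14 2 2]
Step 8: sold=2 (running total=23) -> [15 2 2]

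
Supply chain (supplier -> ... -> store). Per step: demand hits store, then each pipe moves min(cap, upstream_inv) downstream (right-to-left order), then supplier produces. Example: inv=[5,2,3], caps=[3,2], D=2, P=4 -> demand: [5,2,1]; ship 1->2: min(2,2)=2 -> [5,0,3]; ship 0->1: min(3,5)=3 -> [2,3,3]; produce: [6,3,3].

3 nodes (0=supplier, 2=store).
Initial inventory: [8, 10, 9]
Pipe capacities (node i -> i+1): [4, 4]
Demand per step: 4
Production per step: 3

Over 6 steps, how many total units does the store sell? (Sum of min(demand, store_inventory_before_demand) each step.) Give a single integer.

Answer: 24

Derivation:
Step 1: sold=4 (running total=4) -> [7 10 9]
Step 2: sold=4 (running total=8) -> [6 10 9]
Step 3: sold=4 (running total=12) -> [5 10 9]
Step 4: sold=4 (running total=16) -> [4 10 9]
Step 5: sold=4 (running total=20) -> [3 10 9]
Step 6: sold=4 (running total=24) -> [3 9 9]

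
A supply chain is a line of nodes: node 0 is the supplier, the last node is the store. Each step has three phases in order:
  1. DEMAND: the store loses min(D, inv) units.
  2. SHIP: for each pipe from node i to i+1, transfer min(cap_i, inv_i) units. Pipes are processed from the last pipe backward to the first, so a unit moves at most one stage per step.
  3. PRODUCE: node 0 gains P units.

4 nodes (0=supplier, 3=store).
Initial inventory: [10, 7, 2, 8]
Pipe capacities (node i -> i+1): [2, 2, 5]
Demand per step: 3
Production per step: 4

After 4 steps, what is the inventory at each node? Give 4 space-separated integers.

Step 1: demand=3,sold=3 ship[2->3]=2 ship[1->2]=2 ship[0->1]=2 prod=4 -> inv=[12 7 2 7]
Step 2: demand=3,sold=3 ship[2->3]=2 ship[1->2]=2 ship[0->1]=2 prod=4 -> inv=[14 7 2 6]
Step 3: demand=3,sold=3 ship[2->3]=2 ship[1->2]=2 ship[0->1]=2 prod=4 -> inv=[16 7 2 5]
Step 4: demand=3,sold=3 ship[2->3]=2 ship[1->2]=2 ship[0->1]=2 prod=4 -> inv=[18 7 2 4]

18 7 2 4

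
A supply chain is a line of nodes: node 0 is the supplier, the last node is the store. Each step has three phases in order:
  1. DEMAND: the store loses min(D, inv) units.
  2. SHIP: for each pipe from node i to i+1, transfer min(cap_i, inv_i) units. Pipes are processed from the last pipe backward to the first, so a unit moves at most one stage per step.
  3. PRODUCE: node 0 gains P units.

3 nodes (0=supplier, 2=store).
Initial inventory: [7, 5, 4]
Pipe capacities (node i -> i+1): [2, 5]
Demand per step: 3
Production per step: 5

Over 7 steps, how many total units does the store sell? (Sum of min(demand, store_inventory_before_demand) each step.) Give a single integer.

Step 1: sold=3 (running total=3) -> [10 2 6]
Step 2: sold=3 (running total=6) -> [13 2 5]
Step 3: sold=3 (running total=9) -> [16 2 4]
Step 4: sold=3 (running total=12) -> [19 2 3]
Step 5: sold=3 (running total=15) -> [22 2 2]
Step 6: sold=2 (running total=17) -> [25 2 2]
Step 7: sold=2 (running total=19) -> [28 2 2]

Answer: 19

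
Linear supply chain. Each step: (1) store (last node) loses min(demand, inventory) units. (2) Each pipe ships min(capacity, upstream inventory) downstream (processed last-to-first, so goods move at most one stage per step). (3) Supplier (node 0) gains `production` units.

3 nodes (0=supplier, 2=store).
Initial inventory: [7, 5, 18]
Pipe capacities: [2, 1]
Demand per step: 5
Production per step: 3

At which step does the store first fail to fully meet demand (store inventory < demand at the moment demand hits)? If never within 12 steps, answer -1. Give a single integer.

Step 1: demand=5,sold=5 ship[1->2]=1 ship[0->1]=2 prod=3 -> [8 6 14]
Step 2: demand=5,sold=5 ship[1->2]=1 ship[0->1]=2 prod=3 -> [9 7 10]
Step 3: demand=5,sold=5 ship[1->2]=1 ship[0->1]=2 prod=3 -> [10 8 6]
Step 4: demand=5,sold=5 ship[1->2]=1 ship[0->1]=2 prod=3 -> [11 9 2]
Step 5: demand=5,sold=2 ship[1->2]=1 ship[0->1]=2 prod=3 -> [12 10 1]
Step 6: demand=5,sold=1 ship[1->2]=1 ship[0->1]=2 prod=3 -> [13 11 1]
Step 7: demand=5,sold=1 ship[1->2]=1 ship[0->1]=2 prod=3 -> [14 12 1]
Step 8: demand=5,sold=1 ship[1->2]=1 ship[0->1]=2 prod=3 -> [15 13 1]
Step 9: demand=5,sold=1 ship[1->2]=1 ship[0->1]=2 prod=3 -> [16 14 1]
Step 10: demand=5,sold=1 ship[1->2]=1 ship[0->1]=2 prod=3 -> [17 15 1]
Step 11: demand=5,sold=1 ship[1->2]=1 ship[0->1]=2 prod=3 -> [18 16 1]
Step 12: demand=5,sold=1 ship[1->2]=1 ship[0->1]=2 prod=3 -> [19 17 1]
First stockout at step 5

5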